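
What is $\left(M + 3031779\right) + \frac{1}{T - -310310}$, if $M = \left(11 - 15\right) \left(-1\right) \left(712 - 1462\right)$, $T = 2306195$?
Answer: $\frac{7924815397396}{2616505} \approx 3.0288 \cdot 10^{6}$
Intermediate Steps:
$M = -3000$ ($M = \left(-4\right) \left(-1\right) \left(712 - 1462\right) = 4 \left(-750\right) = -3000$)
$\left(M + 3031779\right) + \frac{1}{T - -310310} = \left(-3000 + 3031779\right) + \frac{1}{2306195 - -310310} = 3028779 + \frac{1}{2306195 + 310310} = 3028779 + \frac{1}{2616505} = \frac{7924815397396}{2616505}$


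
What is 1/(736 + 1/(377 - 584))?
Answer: 207/152351 ≈ 0.0013587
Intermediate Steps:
1/(736 + 1/(377 - 584)) = 1/(736 + 1/(-207)) = 1/(736 - 1/207) = 1/(152351/207) = 207/152351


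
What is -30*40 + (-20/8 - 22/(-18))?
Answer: -21623/18 ≈ -1201.3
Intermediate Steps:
-30*40 + (-20/8 - 22/(-18)) = -1200 + (-20*⅛ - 22*(-1/18)) = -1200 + (-5/2 + 11/9) = -1200 - 23/18 = -21623/18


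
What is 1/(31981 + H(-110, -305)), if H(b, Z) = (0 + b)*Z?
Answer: 1/65531 ≈ 1.5260e-5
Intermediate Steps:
H(b, Z) = Z*b (H(b, Z) = b*Z = Z*b)
1/(31981 + H(-110, -305)) = 1/(31981 - 305*(-110)) = 1/(31981 + 33550) = 1/65531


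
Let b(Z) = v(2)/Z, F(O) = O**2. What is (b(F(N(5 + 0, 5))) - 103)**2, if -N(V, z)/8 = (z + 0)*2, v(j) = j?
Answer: 108635500801/10240000 ≈ 10609.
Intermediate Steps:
N(V, z) = -16*z (N(V, z) = -8*(z + 0)*2 = -8*z*2 = -16*z)
b(Z) = 2/Z
(b(F(N(5 + 0, 5))) - 103)**2 = (2/((-16*5)**2) - 103)**2 = (2/((-80)**2) - 103)**2 = (2/6400 - 103)**2 = (2*(1/6400) - 103)**2 = (1/3200 - 103)**2 = (-329599/3200)**2 = 108635500801/10240000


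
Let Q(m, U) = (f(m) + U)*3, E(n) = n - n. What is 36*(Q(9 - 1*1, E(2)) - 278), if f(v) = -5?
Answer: -10548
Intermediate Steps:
E(n) = 0
Q(m, U) = -15 + 3*U (Q(m, U) = (-5 + U)*3 = -15 + 3*U)
36*(Q(9 - 1*1, E(2)) - 278) = 36*((-15 + 3*0) - 278) = 36*((-15 + 0) - 278) = 36*(-15 - 278) = 36*(-293) = -10548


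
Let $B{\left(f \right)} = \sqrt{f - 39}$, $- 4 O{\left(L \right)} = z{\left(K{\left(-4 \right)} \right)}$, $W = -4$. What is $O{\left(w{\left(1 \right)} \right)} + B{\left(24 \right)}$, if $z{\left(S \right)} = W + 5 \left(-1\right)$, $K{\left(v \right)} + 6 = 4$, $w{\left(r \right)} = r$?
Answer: $\frac{9}{4} + i \sqrt{15} \approx 2.25 + 3.873 i$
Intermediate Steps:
$K{\left(v \right)} = -2$ ($K{\left(v \right)} = -6 + 4 = -2$)
$z{\left(S \right)} = -9$ ($z{\left(S \right)} = -4 + 5 \left(-1\right) = -4 - 5 = -9$)
$O{\left(L \right)} = \frac{9}{4}$ ($O{\left(L \right)} = \left(- \frac{1}{4}\right) \left(-9\right) = \frac{9}{4}$)
$B{\left(f \right)} = \sqrt{-39 + f}$
$O{\left(w{\left(1 \right)} \right)} + B{\left(24 \right)} = \frac{9}{4} + \sqrt{-39 + 24} = \frac{9}{4} + \sqrt{-15} = \frac{9}{4} + i \sqrt{15}$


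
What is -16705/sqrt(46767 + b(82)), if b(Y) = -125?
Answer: -16705*sqrt(46642)/46642 ≈ -77.350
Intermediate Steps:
-16705/sqrt(46767 + b(82)) = -16705/sqrt(46767 - 125) = -16705*sqrt(46642)/46642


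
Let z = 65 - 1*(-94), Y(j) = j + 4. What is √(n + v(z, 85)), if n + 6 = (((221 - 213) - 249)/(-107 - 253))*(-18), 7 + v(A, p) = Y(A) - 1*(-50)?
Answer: √18795/10 ≈ 13.709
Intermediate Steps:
Y(j) = 4 + j
z = 159 (z = 65 + 94 = 159)
v(A, p) = 47 + A (v(A, p) = -7 + ((4 + A) - 1*(-50)) = -7 + ((4 + A) + 50) = -7 + (54 + A) = 47 + A)
n = -361/20 (n = -6 + (((221 - 213) - 249)/(-107 - 253))*(-18) = -6 + ((8 - 249)/(-360))*(-18) = -6 - 241*(-1/360)*(-18) = -6 + (241/360)*(-18) = -6 - 241/20 = -361/20 ≈ -18.050)
√(n + v(z, 85)) = √(-361/20 + (47 + 159)) = √(-361/20 + 206) = √(3759/20) = √18795/10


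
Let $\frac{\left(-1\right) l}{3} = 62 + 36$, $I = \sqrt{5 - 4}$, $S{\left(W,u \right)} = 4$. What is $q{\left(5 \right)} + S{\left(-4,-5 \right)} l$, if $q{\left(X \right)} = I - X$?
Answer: $-1180$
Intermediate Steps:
$I = 1$ ($I = \sqrt{1} = 1$)
$q{\left(X \right)} = 1 - X$
$l = -294$ ($l = - 3 \left(62 + 36\right) = \left(-3\right) 98 = -294$)
$q{\left(5 \right)} + S{\left(-4,-5 \right)} l = \left(1 - 5\right) + 4 \left(-294\right) = \left(1 - 5\right) - 1176 = -4 - 1176 = -1180$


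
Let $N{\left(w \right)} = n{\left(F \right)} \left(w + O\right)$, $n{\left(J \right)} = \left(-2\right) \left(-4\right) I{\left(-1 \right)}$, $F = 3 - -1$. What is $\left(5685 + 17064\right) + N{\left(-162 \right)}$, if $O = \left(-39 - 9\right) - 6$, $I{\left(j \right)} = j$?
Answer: $24477$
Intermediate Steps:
$F = 4$ ($F = 3 + 1 = 4$)
$O = -54$ ($O = -48 - 6 = -54$)
$n{\left(J \right)} = -8$ ($n{\left(J \right)} = \left(-2\right) \left(-4\right) \left(-1\right) = 8 \left(-1\right) = -8$)
$N{\left(w \right)} = 432 - 8 w$ ($N{\left(w \right)} = - 8 \left(w - 54\right) = - 8 \left(-54 + w\right) = 432 - 8 w$)
$\left(5685 + 17064\right) + N{\left(-162 \right)} = \left(5685 + 17064\right) + \left(432 - -1296\right) = 22749 + \left(432 + 1296\right) = 22749 + 1728 = 24477$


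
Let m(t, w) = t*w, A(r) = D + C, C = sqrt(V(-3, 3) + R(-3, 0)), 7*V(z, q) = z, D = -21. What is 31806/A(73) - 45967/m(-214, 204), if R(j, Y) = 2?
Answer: -50992861925/33571464 - 15903*sqrt(77)/1538 ≈ -1609.7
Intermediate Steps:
V(z, q) = z/7
C = sqrt(77)/7 (C = sqrt((1/7)*(-3) + 2) = sqrt(-3/7 + 2) = sqrt(11/7) = sqrt(77)/7 ≈ 1.2536)
A(r) = -21 + sqrt(77)/7
31806/A(73) - 45967/m(-214, 204) = 31806/(-21 + sqrt(77)/7) - 45967/((-214*204)) = 31806/(-21 + sqrt(77)/7) - 45967/(-43656) = 31806/(-21 + sqrt(77)/7) - 45967*(-1/43656) = 31806/(-21 + sqrt(77)/7) + 45967/43656 = 45967/43656 + 31806/(-21 + sqrt(77)/7)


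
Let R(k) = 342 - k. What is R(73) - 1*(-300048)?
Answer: 300317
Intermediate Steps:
R(73) - 1*(-300048) = (342 - 1*73) - 1*(-300048) = (342 - 73) + 300048 = 269 + 300048 = 300317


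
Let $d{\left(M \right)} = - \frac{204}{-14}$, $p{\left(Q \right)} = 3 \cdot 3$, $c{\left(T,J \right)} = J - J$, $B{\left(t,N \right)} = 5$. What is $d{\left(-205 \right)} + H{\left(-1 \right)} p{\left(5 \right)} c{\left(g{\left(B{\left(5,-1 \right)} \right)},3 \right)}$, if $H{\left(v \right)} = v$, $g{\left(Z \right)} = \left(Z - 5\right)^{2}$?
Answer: $\frac{102}{7} \approx 14.571$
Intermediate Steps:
$g{\left(Z \right)} = \left(-5 + Z\right)^{2}$
$c{\left(T,J \right)} = 0$
$p{\left(Q \right)} = 9$
$d{\left(M \right)} = \frac{102}{7}$ ($d{\left(M \right)} = \left(-204\right) \left(- \frac{1}{14}\right) = \frac{102}{7}$)
$d{\left(-205 \right)} + H{\left(-1 \right)} p{\left(5 \right)} c{\left(g{\left(B{\left(5,-1 \right)} \right)},3 \right)} = \frac{102}{7} + \left(-1\right) 9 \cdot 0 = \frac{102}{7} - 0 = \frac{102}{7} + 0 = \frac{102}{7}$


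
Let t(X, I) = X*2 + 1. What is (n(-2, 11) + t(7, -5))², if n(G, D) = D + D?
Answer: 1369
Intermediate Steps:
n(G, D) = 2*D
t(X, I) = 1 + 2*X (t(X, I) = 2*X + 1 = 1 + 2*X)
(n(-2, 11) + t(7, -5))² = (2*11 + (1 + 2*7))² = (22 + (1 + 14))² = (22 + 15)² = 37² = 1369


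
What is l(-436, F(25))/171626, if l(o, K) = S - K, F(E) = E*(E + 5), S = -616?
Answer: -683/85813 ≈ -0.0079592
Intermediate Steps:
F(E) = E*(5 + E)
l(o, K) = -616 - K
l(-436, F(25))/171626 = (-616 - 25*(5 + 25))/171626 = (-616 - 25*30)*(1/171626) = (-616 - 1*750)*(1/171626) = (-616 - 750)*(1/171626) = -1366*1/171626 = -683/85813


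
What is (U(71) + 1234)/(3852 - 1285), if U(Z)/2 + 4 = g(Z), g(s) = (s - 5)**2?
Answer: 9938/2567 ≈ 3.8714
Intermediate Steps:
g(s) = (-5 + s)**2
U(Z) = -8 + 2*(-5 + Z)**2
(U(71) + 1234)/(3852 - 1285) = ((-8 + 2*(-5 + 71)**2) + 1234)/(3852 - 1285) = ((-8 + 2*66**2) + 1234)/2567 = ((-8 + 2*4356) + 1234)*(1/2567) = ((-8 + 8712) + 1234)*(1/2567) = (8704 + 1234)*(1/2567) = 9938*(1/2567) = 9938/2567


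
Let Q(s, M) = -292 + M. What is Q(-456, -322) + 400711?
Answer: 400097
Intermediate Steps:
Q(-456, -322) + 400711 = (-292 - 322) + 400711 = -614 + 400711 = 400097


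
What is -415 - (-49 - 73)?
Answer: -293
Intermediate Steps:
-415 - (-49 - 73) = -415 - 1*(-122) = -415 + 122 = -293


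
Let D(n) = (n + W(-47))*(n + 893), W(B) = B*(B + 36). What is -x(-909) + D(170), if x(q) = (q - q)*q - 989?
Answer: 731270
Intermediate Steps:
x(q) = -989 (x(q) = 0*q - 989 = 0 - 989 = -989)
W(B) = B*(36 + B)
D(n) = (517 + n)*(893 + n) (D(n) = (n - 47*(36 - 47))*(n + 893) = (n - 47*(-11))*(893 + n) = (n + 517)*(893 + n) = (517 + n)*(893 + n))
-x(-909) + D(170) = -1*(-989) + (461681 + 170**2 + 1410*170) = 989 + (461681 + 28900 + 239700) = 989 + 730281 = 731270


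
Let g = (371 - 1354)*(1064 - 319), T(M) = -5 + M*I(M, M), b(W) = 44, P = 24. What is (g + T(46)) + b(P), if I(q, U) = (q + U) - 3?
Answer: -728202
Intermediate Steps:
I(q, U) = -3 + U + q (I(q, U) = (U + q) - 3 = -3 + U + q)
T(M) = -5 + M*(-3 + 2*M) (T(M) = -5 + M*(-3 + M + M) = -5 + M*(-3 + 2*M))
g = -732335 (g = -983*745 = -732335)
(g + T(46)) + b(P) = (-732335 + (-5 + 46*(-3 + 2*46))) + 44 = (-732335 + (-5 + 46*(-3 + 92))) + 44 = (-732335 + (-5 + 46*89)) + 44 = (-732335 + (-5 + 4094)) + 44 = (-732335 + 4089) + 44 = -728246 + 44 = -728202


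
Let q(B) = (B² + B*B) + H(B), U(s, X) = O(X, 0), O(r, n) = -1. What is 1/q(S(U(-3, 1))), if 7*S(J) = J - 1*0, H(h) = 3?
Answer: 49/149 ≈ 0.32886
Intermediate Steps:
U(s, X) = -1
S(J) = J/7 (S(J) = (J - 1*0)/7 = (J + 0)/7 = J/7)
q(B) = 3 + 2*B² (q(B) = (B² + B*B) + 3 = (B² + B²) + 3 = 2*B² + 3 = 3 + 2*B²)
1/q(S(U(-3, 1))) = 1/(3 + 2*((⅐)*(-1))²) = 1/(3 + 2*(-⅐)²) = 1/(3 + 2*(1/49)) = 1/(3 + 2/49) = 1/(149/49) = 49/149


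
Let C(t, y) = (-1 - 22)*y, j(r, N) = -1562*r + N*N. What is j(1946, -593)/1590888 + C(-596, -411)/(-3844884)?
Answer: -287502733081/169910550472 ≈ -1.6921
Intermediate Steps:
j(r, N) = N² - 1562*r (j(r, N) = -1562*r + N² = N² - 1562*r)
C(t, y) = -23*y
j(1946, -593)/1590888 + C(-596, -411)/(-3844884) = ((-593)² - 1562*1946)/1590888 - 23*(-411)/(-3844884) = (351649 - 3039652)*(1/1590888) + 9453*(-1/3844884) = -2688003*1/1590888 - 3151/1281628 = -896001/530296 - 3151/1281628 = -287502733081/169910550472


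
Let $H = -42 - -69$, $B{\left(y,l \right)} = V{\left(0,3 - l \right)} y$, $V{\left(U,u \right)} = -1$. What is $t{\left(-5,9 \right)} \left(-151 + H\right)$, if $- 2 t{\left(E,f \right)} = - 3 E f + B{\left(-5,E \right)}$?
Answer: $8680$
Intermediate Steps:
$B{\left(y,l \right)} = - y$
$t{\left(E,f \right)} = - \frac{5}{2} + \frac{3 E f}{2}$ ($t{\left(E,f \right)} = - \frac{- 3 E f - -5}{2} = - \frac{- 3 E f + 5}{2} = - \frac{5 - 3 E f}{2} = - \frac{5}{2} + \frac{3 E f}{2}$)
$H = 27$ ($H = -42 + 69 = 27$)
$t{\left(-5,9 \right)} \left(-151 + H\right) = \left(- \frac{5}{2} + \frac{3}{2} \left(-5\right) 9\right) \left(-151 + 27\right) = \left(- \frac{5}{2} - \frac{135}{2}\right) \left(-124\right) = \left(-70\right) \left(-124\right) = 8680$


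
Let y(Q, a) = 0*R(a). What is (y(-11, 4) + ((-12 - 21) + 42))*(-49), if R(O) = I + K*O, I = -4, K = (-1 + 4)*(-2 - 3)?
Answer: -441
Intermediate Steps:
K = -15 (K = 3*(-5) = -15)
R(O) = -4 - 15*O
y(Q, a) = 0 (y(Q, a) = 0*(-4 - 15*a) = 0)
(y(-11, 4) + ((-12 - 21) + 42))*(-49) = (0 + ((-12 - 21) + 42))*(-49) = (0 + (-33 + 42))*(-49) = (0 + 9)*(-49) = 9*(-49) = -441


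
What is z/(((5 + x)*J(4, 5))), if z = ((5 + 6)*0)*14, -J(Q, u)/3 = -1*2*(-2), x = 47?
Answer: 0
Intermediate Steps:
J(Q, u) = -12 (J(Q, u) = -3*(-1*2)*(-2) = -(-6)*(-2) = -3*4 = -12)
z = 0 (z = (11*0)*14 = 0*14 = 0)
z/(((5 + x)*J(4, 5))) = 0/(((5 + 47)*(-12))) = 0/((52*(-12))) = 0/(-624) = 0*(-1/624) = 0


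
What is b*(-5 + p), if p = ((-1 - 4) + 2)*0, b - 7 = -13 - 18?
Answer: 120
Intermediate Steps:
b = -24 (b = 7 + (-13 - 18) = 7 - 31 = -24)
p = 0 (p = (-5 + 2)*0 = -3*0 = 0)
b*(-5 + p) = -24*(-5 + 0) = -24*(-5) = 120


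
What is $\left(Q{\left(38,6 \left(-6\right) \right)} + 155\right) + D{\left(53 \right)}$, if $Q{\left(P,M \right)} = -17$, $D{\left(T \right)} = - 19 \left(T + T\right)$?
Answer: $-1876$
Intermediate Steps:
$D{\left(T \right)} = - 38 T$ ($D{\left(T \right)} = - 19 \cdot 2 T = - 38 T$)
$\left(Q{\left(38,6 \left(-6\right) \right)} + 155\right) + D{\left(53 \right)} = \left(-17 + 155\right) - 2014 = 138 - 2014 = -1876$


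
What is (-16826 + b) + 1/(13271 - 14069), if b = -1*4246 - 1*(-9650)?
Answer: -9114757/798 ≈ -11422.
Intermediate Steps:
b = 5404 (b = -4246 + 9650 = 5404)
(-16826 + b) + 1/(13271 - 14069) = (-16826 + 5404) + 1/(13271 - 14069) = -11422 + 1/(-798) = -11422 - 1/798 = -9114757/798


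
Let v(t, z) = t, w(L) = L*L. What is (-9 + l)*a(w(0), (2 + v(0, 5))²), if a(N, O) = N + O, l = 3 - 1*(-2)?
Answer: -16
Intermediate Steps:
w(L) = L²
l = 5 (l = 3 + 2 = 5)
(-9 + l)*a(w(0), (2 + v(0, 5))²) = (-9 + 5)*(0² + (2 + 0)²) = -4*(0 + 2²) = -4*(0 + 4) = -4*4 = -16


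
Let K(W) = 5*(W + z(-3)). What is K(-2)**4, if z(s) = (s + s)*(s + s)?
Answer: 835210000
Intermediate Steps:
z(s) = 4*s**2 (z(s) = (2*s)*(2*s) = 4*s**2)
K(W) = 180 + 5*W (K(W) = 5*(W + 4*(-3)**2) = 5*(W + 4*9) = 5*(W + 36) = 5*(36 + W) = 180 + 5*W)
K(-2)**4 = (180 + 5*(-2))**4 = (180 - 10)**4 = 170**4 = 835210000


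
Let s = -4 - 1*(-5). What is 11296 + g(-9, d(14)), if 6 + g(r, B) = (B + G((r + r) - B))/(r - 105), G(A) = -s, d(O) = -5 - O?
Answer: 643540/57 ≈ 11290.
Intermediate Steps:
s = 1 (s = -4 + 5 = 1)
G(A) = -1 (G(A) = -1*1 = -1)
g(r, B) = -6 + (-1 + B)/(-105 + r) (g(r, B) = -6 + (B - 1)/(r - 105) = -6 + (-1 + B)/(-105 + r))
11296 + g(-9, d(14)) = 11296 + (629 + (-5 - 1*14) - 6*(-9))/(-105 - 9) = 11296 + (629 + (-5 - 14) + 54)/(-114) = 11296 - (629 - 19 + 54)/114 = 11296 - 1/114*664 = 11296 - 332/57 = 643540/57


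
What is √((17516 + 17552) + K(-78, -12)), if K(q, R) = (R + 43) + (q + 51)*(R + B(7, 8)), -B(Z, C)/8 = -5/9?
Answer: √35303 ≈ 187.89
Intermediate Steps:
B(Z, C) = 40/9 (B(Z, C) = -(-40)/9 = -8*(-5/9) = 40/9)
K(q, R) = 43 + R + (51 + q)*(40/9 + R) (K(q, R) = (R + 43) + (q + 51)*(R + 40/9) = (43 + R) + (51 + q)*(40/9 + R) = 43 + R + (51 + q)*(40/9 + R))
√((17516 + 17552) + K(-78, -12)) = √((17516 + 17552) + (809/3 + 52*(-12) + (40/9)*(-78) - 12*(-78))) = √(35068 + (809/3 - 624 - 1040/3 + 936)) = √(35068 + 235) = √35303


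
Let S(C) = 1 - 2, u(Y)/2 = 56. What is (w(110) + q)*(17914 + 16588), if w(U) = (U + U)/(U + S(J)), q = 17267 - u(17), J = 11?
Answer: 64522707730/109 ≈ 5.9195e+8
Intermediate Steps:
u(Y) = 112 (u(Y) = 2*56 = 112)
S(C) = -1
q = 17155 (q = 17267 - 1*112 = 17267 - 112 = 17155)
w(U) = 2*U/(-1 + U) (w(U) = (U + U)/(U - 1) = (2*U)/(-1 + U) = 2*U/(-1 + U))
(w(110) + q)*(17914 + 16588) = (2*110/(-1 + 110) + 17155)*(17914 + 16588) = (2*110/109 + 17155)*34502 = (2*110*(1/109) + 17155)*34502 = (220/109 + 17155)*34502 = (1870115/109)*34502 = 64522707730/109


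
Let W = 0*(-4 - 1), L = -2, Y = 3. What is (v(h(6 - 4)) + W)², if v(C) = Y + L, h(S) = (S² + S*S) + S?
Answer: 1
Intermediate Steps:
W = 0 (W = 0*(-5) = 0)
h(S) = S + 2*S² (h(S) = (S² + S²) + S = 2*S² + S = S + 2*S²)
v(C) = 1 (v(C) = 3 - 2 = 1)
(v(h(6 - 4)) + W)² = (1 + 0)² = 1² = 1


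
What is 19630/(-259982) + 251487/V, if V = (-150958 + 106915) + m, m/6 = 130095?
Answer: 8487344704/31913960419 ≈ 0.26594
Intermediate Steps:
m = 780570 (m = 6*130095 = 780570)
V = 736527 (V = (-150958 + 106915) + 780570 = -44043 + 780570 = 736527)
19630/(-259982) + 251487/V = 19630/(-259982) + 251487/736527 = 19630*(-1/259982) + 251487*(1/736527) = -9815/129991 + 83829/245509 = 8487344704/31913960419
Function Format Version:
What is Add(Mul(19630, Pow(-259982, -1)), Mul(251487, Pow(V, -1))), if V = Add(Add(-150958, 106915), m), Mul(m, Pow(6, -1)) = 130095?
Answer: Rational(8487344704, 31913960419) ≈ 0.26594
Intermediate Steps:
m = 780570 (m = Mul(6, 130095) = 780570)
V = 736527 (V = Add(Add(-150958, 106915), 780570) = Add(-44043, 780570) = 736527)
Add(Mul(19630, Pow(-259982, -1)), Mul(251487, Pow(V, -1))) = Add(Mul(19630, Pow(-259982, -1)), Mul(251487, Pow(736527, -1))) = Add(Mul(19630, Rational(-1, 259982)), Mul(251487, Rational(1, 736527))) = Add(Rational(-9815, 129991), Rational(83829, 245509)) = Rational(8487344704, 31913960419)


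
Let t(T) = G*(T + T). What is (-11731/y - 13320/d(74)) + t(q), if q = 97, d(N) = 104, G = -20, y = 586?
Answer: -30686033/7618 ≈ -4028.1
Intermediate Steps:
t(T) = -40*T (t(T) = -20*(T + T) = -40*T)
(-11731/y - 13320/d(74)) + t(q) = (-11731/586 - 13320/104) - 40*97 = (-11731*1/586 - 13320*1/104) - 3880 = (-11731/586 - 1665/13) - 3880 = -1128193/7618 - 3880 = -30686033/7618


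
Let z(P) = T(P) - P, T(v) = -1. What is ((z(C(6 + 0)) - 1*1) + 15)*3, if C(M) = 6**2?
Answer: -69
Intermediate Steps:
C(M) = 36
z(P) = -1 - P
((z(C(6 + 0)) - 1*1) + 15)*3 = (((-1 - 1*36) - 1*1) + 15)*3 = (((-1 - 36) - 1) + 15)*3 = ((-37 - 1) + 15)*3 = (-38 + 15)*3 = -23*3 = -69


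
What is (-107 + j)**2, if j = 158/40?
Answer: 4247721/400 ≈ 10619.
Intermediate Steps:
j = 79/20 (j = 158*(1/40) = 79/20 ≈ 3.9500)
(-107 + j)**2 = (-107 + 79/20)**2 = (-2061/20)**2 = 4247721/400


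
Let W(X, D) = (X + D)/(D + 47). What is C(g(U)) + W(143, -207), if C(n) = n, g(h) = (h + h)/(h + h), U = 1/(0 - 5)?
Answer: 7/5 ≈ 1.4000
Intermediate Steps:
U = -⅕ (U = 1/(-5) = -⅕ ≈ -0.20000)
g(h) = 1 (g(h) = (2*h)/((2*h)) = (2*h)*(1/(2*h)) = 1)
W(X, D) = (D + X)/(47 + D)
C(g(U)) + W(143, -207) = 1 + (-207 + 143)/(47 - 207) = 1 - 64/(-160) = 1 - 1/160*(-64) = 1 + ⅖ = 7/5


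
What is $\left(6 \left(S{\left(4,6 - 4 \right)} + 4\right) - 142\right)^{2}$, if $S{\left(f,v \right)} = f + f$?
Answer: $4900$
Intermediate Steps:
$S{\left(f,v \right)} = 2 f$
$\left(6 \left(S{\left(4,6 - 4 \right)} + 4\right) - 142\right)^{2} = \left(6 \left(2 \cdot 4 + 4\right) - 142\right)^{2} = \left(6 \left(8 + 4\right) - 142\right)^{2} = \left(6 \cdot 12 - 142\right)^{2} = \left(72 - 142\right)^{2} = \left(-70\right)^{2} = 4900$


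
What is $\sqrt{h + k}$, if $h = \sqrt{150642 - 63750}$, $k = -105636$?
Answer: $\sqrt{-105636 + 2 \sqrt{21723}} \approx 324.56 i$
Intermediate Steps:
$h = 2 \sqrt{21723}$ ($h = \sqrt{86892} = 2 \sqrt{21723} \approx 294.77$)
$\sqrt{h + k} = \sqrt{2 \sqrt{21723} - 105636} = \sqrt{-105636 + 2 \sqrt{21723}}$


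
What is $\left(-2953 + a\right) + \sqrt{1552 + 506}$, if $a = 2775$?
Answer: $-178 + 7 \sqrt{42} \approx -132.63$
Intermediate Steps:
$\left(-2953 + a\right) + \sqrt{1552 + 506} = \left(-2953 + 2775\right) + \sqrt{1552 + 506} = -178 + \sqrt{2058} = -178 + 7 \sqrt{42}$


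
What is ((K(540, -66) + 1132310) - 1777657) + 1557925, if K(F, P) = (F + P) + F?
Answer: 913592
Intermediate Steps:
K(F, P) = P + 2*F
((K(540, -66) + 1132310) - 1777657) + 1557925 = (((-66 + 2*540) + 1132310) - 1777657) + 1557925 = (((-66 + 1080) + 1132310) - 1777657) + 1557925 = ((1014 + 1132310) - 1777657) + 1557925 = (1133324 - 1777657) + 1557925 = -644333 + 1557925 = 913592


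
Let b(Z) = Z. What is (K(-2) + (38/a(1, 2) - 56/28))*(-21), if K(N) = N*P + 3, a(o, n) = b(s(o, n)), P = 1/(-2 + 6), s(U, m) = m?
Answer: -819/2 ≈ -409.50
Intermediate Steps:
P = ¼ (P = 1/4 = ¼ ≈ 0.25000)
a(o, n) = n
K(N) = 3 + N/4 (K(N) = N*(¼) + 3 = N/4 + 3 = 3 + N/4)
(K(-2) + (38/a(1, 2) - 56/28))*(-21) = ((3 + (¼)*(-2)) + (38/2 - 56/28))*(-21) = ((3 - ½) + (38*(½) - 56*1/28))*(-21) = (5/2 + (19 - 2))*(-21) = (5/2 + 17)*(-21) = (39/2)*(-21) = -819/2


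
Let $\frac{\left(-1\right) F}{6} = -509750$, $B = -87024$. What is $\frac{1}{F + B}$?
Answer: $\frac{1}{2971476} \approx 3.3653 \cdot 10^{-7}$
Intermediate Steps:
$F = 3058500$ ($F = \left(-6\right) \left(-509750\right) = 3058500$)
$\frac{1}{F + B} = \frac{1}{3058500 - 87024} = \frac{1}{2971476}$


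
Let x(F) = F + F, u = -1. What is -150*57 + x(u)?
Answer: -8552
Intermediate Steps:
x(F) = 2*F
-150*57 + x(u) = -150*57 + 2*(-1) = -8550 - 2 = -8552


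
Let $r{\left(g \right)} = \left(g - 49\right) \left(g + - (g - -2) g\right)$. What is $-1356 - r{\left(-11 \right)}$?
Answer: $-7956$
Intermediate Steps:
$r{\left(g \right)} = \left(-49 + g\right) \left(g + g \left(-2 - g\right)\right)$ ($r{\left(g \right)} = \left(-49 + g\right) \left(g + - (g + 2) g\right) = \left(-49 + g\right) \left(g + - (2 + g) g\right) = \left(-49 + g\right) \left(g + \left(-2 - g\right) g\right) = \left(-49 + g\right) \left(g + g \left(-2 - g\right)\right)$)
$-1356 - r{\left(-11 \right)} = -1356 - - 11 \left(49 - \left(-11\right)^{2} + 48 \left(-11\right)\right) = -1356 - - 11 \left(49 - 121 - 528\right) = -1356 - \left(-11\right) \left(-600\right) = -1356 - 6600 = -7956$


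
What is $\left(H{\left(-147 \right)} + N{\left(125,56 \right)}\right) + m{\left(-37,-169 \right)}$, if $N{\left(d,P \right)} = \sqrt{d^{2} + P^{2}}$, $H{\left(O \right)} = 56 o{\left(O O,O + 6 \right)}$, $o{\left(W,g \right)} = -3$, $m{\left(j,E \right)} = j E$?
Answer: $6085 + \sqrt{18761} \approx 6222.0$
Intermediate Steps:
$m{\left(j,E \right)} = E j$
$H{\left(O \right)} = -168$ ($H{\left(O \right)} = 56 \left(-3\right) = -168$)
$N{\left(d,P \right)} = \sqrt{P^{2} + d^{2}}$
$\left(H{\left(-147 \right)} + N{\left(125,56 \right)}\right) + m{\left(-37,-169 \right)} = \left(-168 + \sqrt{56^{2} + 125^{2}}\right) - -6253 = \left(-168 + \sqrt{3136 + 15625}\right) + 6253 = \left(-168 + \sqrt{18761}\right) + 6253 = 6085 + \sqrt{18761}$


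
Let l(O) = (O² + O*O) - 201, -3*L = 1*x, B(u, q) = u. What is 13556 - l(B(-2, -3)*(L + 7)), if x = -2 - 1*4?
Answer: 13109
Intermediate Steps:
x = -6 (x = -2 - 4 = -6)
L = 2 (L = -(-6)/3 = -⅓*(-6) = 2)
l(O) = -201 + 2*O² (l(O) = (O² + O²) - 201 = 2*O² - 201 = -201 + 2*O²)
13556 - l(B(-2, -3)*(L + 7)) = 13556 - (-201 + 2*(-2*(2 + 7))²) = 13556 - (-201 + 2*(-2*9)²) = 13556 - (-201 + 2*(-18)²) = 13556 - (-201 + 2*324) = 13556 - (-201 + 648) = 13556 - 1*447 = 13556 - 447 = 13109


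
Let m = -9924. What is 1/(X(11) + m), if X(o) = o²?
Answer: -1/9803 ≈ -0.00010201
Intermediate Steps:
1/(X(11) + m) = 1/(11² - 9924) = 1/(121 - 9924) = 1/(-9803) = -1/9803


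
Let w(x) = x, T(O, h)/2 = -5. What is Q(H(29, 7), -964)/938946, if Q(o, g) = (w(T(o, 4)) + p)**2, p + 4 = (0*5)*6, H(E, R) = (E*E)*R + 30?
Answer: 98/469473 ≈ 0.00020874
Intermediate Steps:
T(O, h) = -10 (T(O, h) = 2*(-5) = -10)
H(E, R) = 30 + R*E**2 (H(E, R) = E**2*R + 30 = R*E**2 + 30 = 30 + R*E**2)
p = -4 (p = -4 + (0*5)*6 = -4 + 0*6 = -4 + 0 = -4)
Q(o, g) = 196 (Q(o, g) = (-10 - 4)**2 = (-14)**2 = 196)
Q(H(29, 7), -964)/938946 = 196/938946 = 196*(1/938946) = 98/469473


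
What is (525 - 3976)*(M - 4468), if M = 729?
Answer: 12903289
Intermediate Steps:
(525 - 3976)*(M - 4468) = (525 - 3976)*(729 - 4468) = -3451*(-3739) = 12903289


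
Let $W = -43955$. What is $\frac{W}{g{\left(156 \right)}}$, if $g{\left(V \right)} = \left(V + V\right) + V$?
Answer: $- \frac{43955}{468} \approx -93.921$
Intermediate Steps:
$g{\left(V \right)} = 3 V$ ($g{\left(V \right)} = 2 V + V = 3 V$)
$\frac{W}{g{\left(156 \right)}} = - \frac{43955}{3 \cdot 156} = - \frac{43955}{468}$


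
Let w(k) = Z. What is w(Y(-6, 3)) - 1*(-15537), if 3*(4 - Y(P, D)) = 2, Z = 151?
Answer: 15688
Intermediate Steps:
Y(P, D) = 10/3 (Y(P, D) = 4 - 1/3*2 = 4 - 2/3 = 10/3)
w(k) = 151
w(Y(-6, 3)) - 1*(-15537) = 151 - 1*(-15537) = 151 + 15537 = 15688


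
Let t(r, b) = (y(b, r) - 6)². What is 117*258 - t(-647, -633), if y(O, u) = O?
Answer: -378135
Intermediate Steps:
t(r, b) = (-6 + b)² (t(r, b) = (b - 6)² = (-6 + b)²)
117*258 - t(-647, -633) = 117*258 - (-6 - 633)² = 30186 - 1*(-639)² = 30186 - 1*408321 = 30186 - 408321 = -378135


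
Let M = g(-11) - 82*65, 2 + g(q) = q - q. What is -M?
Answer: 5332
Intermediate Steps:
g(q) = -2 (g(q) = -2 + (q - q) = -2 + 0 = -2)
M = -5332 (M = -2 - 82*65 = -2 - 5330 = -5332)
-M = -1*(-5332) = 5332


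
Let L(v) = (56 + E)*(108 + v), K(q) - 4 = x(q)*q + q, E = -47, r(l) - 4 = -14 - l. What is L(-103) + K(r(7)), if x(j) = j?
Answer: 321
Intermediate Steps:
r(l) = -10 - l (r(l) = 4 + (-14 - l) = -10 - l)
K(q) = 4 + q + q² (K(q) = 4 + (q*q + q) = 4 + (q² + q) = 4 + (q + q²) = 4 + q + q²)
L(v) = 972 + 9*v (L(v) = (56 - 47)*(108 + v) = 9*(108 + v) = 972 + 9*v)
L(-103) + K(r(7)) = (972 + 9*(-103)) + (4 + (-10 - 1*7) + (-10 - 1*7)²) = (972 - 927) + (4 + (-10 - 7) + (-10 - 7)²) = 45 + (4 - 17 + (-17)²) = 45 + (4 - 17 + 289) = 45 + 276 = 321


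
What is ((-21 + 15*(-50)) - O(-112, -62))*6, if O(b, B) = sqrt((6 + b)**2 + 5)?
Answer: -4626 - 18*sqrt(1249) ≈ -5262.1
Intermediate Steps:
O(b, B) = sqrt(5 + (6 + b)**2)
((-21 + 15*(-50)) - O(-112, -62))*6 = ((-21 + 15*(-50)) - sqrt(5 + (6 - 112)**2))*6 = ((-21 - 750) - sqrt(5 + (-106)**2))*6 = (-771 - sqrt(5 + 11236))*6 = (-771 - sqrt(11241))*6 = (-771 - 3*sqrt(1249))*6 = -4626 - 18*sqrt(1249)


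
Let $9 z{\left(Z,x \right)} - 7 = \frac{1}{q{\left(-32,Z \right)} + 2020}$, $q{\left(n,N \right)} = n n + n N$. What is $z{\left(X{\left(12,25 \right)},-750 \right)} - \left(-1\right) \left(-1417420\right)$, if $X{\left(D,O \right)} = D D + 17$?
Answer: $- \frac{26891277485}{18972} \approx -1.4174 \cdot 10^{6}$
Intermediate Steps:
$X{\left(D,O \right)} = 17 + D^{2}$ ($X{\left(D,O \right)} = D^{2} + 17 = 17 + D^{2}$)
$q{\left(n,N \right)} = n^{2} + N n$
$z{\left(Z,x \right)} = \frac{7}{9} + \frac{1}{9 \left(3044 - 32 Z\right)}$ ($z{\left(Z,x \right)} = \frac{7}{9} + \frac{1}{9 \left(- 32 \left(Z - 32\right) + 2020\right)} = \frac{7}{9} + \frac{1}{9 \left(- 32 \left(-32 + Z\right) + 2020\right)} = \frac{7}{9} + \frac{1}{9 \left(\left(1024 - 32 Z\right) + 2020\right)} = \frac{7}{9} + \frac{1}{9 \left(3044 - 32 Z\right)}$)
$z{\left(X{\left(12,25 \right)},-750 \right)} - \left(-1\right) \left(-1417420\right) = \frac{-21309 + 224 \left(17 + 12^{2}\right)}{36 \left(-761 + 8 \left(17 + 12^{2}\right)\right)} - \left(-1\right) \left(-1417420\right) = \frac{-21309 + 224 \left(17 + 144\right)}{36 \left(-761 + 8 \left(17 + 144\right)\right)} - 1417420 = \frac{-21309 + 224 \cdot 161}{36 \left(-761 + 8 \cdot 161\right)} - 1417420 = \frac{-21309 + 36064}{36 \left(-761 + 1288\right)} - 1417420 = \frac{1}{36} \cdot \frac{1}{527} \cdot 14755 - 1417420 = \frac{14755}{18972} - 1417420 = - \frac{26891277485}{18972}$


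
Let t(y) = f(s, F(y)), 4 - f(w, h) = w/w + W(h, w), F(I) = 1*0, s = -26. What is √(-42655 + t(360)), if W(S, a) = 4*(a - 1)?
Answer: 4*I*√2659 ≈ 206.26*I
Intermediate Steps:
F(I) = 0
W(S, a) = -4 + 4*a (W(S, a) = 4*(-1 + a) = -4 + 4*a)
f(w, h) = 7 - 4*w (f(w, h) = 4 - (w/w + (-4 + 4*w)) = 4 - (1 + (-4 + 4*w)) = 4 - (-3 + 4*w) = 4 + (3 - 4*w) = 7 - 4*w)
t(y) = 111 (t(y) = 7 - 4*(-26) = 7 + 104 = 111)
√(-42655 + t(360)) = √(-42655 + 111) = √(-42544) = 4*I*√2659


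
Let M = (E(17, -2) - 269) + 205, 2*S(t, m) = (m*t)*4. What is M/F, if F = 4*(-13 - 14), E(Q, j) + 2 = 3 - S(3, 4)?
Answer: 29/36 ≈ 0.80556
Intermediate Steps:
S(t, m) = 2*m*t (S(t, m) = ((m*t)*4)/2 = (4*m*t)/2 = 2*m*t)
E(Q, j) = -23 (E(Q, j) = -2 + (3 - 2*4*3) = -2 + (3 - 1*24) = -2 + (3 - 24) = -2 - 21 = -23)
F = -108 (F = 4*(-27) = -108)
M = -87 (M = (-23 - 269) + 205 = -292 + 205 = -87)
M/F = -87/(-108) = -87*(-1/108) = 29/36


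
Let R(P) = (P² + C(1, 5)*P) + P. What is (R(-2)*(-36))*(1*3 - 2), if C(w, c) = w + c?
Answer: 360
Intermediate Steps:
C(w, c) = c + w
R(P) = P² + 7*P (R(P) = (P² + (5 + 1)*P) + P = (P² + 6*P) + P = P² + 7*P)
(R(-2)*(-36))*(1*3 - 2) = (-2*(7 - 2)*(-36))*(1*3 - 2) = (-2*5*(-36))*(3 - 2) = -10*(-36)*1 = 360*1 = 360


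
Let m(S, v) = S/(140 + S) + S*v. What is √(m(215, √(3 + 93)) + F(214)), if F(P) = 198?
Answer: √(1001171 + 4335260*√6)/71 ≈ 48.012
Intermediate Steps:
m(S, v) = S*v + S/(140 + S) (m(S, v) = S/(140 + S) + S*v = S*v + S/(140 + S))
√(m(215, √(3 + 93)) + F(214)) = √(215*(1 + 140*√(3 + 93) + 215*√(3 + 93))/(140 + 215) + 198) = √(215*(1 + 140*√96 + 215*√96)/355 + 198) = √(215*(1/355)*(1 + 140*(4*√6) + 215*(4*√6)) + 198) = √(215*(1/355)*(1 + 560*√6 + 860*√6) + 198) = √(215*(1/355)*(1 + 1420*√6) + 198) = √((43/71 + 860*√6) + 198) = √(14101/71 + 860*√6)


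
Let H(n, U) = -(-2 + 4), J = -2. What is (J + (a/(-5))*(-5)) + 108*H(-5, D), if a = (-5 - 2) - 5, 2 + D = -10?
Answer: -230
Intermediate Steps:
D = -12 (D = -2 - 10 = -12)
a = -12 (a = -7 - 5 = -12)
H(n, U) = -2 (H(n, U) = -1*2 = -2)
(J + (a/(-5))*(-5)) + 108*H(-5, D) = (-2 - 12/(-5)*(-5)) + 108*(-2) = (-2 - 12*(-1/5)*(-5)) - 216 = (-2 + (12/5)*(-5)) - 216 = (-2 - 12) - 216 = -14 - 216 = -230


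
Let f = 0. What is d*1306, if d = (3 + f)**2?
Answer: 11754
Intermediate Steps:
d = 9 (d = (3 + 0)**2 = 3**2 = 9)
d*1306 = 9*1306 = 11754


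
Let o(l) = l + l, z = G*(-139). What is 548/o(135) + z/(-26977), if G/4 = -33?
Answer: 4914718/3641895 ≈ 1.3495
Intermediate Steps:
G = -132 (G = 4*(-33) = -132)
z = 18348 (z = -132*(-139) = 18348)
o(l) = 2*l
548/o(135) + z/(-26977) = 548/((2*135)) + 18348/(-26977) = 548/270 + 18348*(-1/26977) = 548*(1/270) - 18348/26977 = 274/135 - 18348/26977 = 4914718/3641895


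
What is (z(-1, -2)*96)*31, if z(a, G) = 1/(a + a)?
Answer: -1488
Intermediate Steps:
z(a, G) = 1/(2*a)
(z(-1, -2)*96)*31 = (((1/2)/(-1))*96)*31 = (((1/2)*(-1))*96)*31 = -1/2*96*31 = -48*31 = -1488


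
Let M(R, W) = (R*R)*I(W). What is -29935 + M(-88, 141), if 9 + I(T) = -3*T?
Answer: -3375343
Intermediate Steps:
I(T) = -9 - 3*T
M(R, W) = R²*(-9 - 3*W) (M(R, W) = (R*R)*(-9 - 3*W) = R²*(-9 - 3*W))
-29935 + M(-88, 141) = -29935 + 3*(-88)²*(-3 - 1*141) = -29935 + 3*7744*(-3 - 141) = -29935 + 3*7744*(-144) = -29935 - 3345408 = -3375343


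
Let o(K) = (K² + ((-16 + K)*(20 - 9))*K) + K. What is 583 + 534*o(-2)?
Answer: 213115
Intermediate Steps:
o(K) = K + K² + K*(-176 + 11*K) (o(K) = (K² + ((-16 + K)*11)*K) + K = (K² + (-176 + 11*K)*K) + K = (K² + K*(-176 + 11*K)) + K = K + K² + K*(-176 + 11*K))
583 + 534*o(-2) = 583 + 534*(-2*(-175 + 12*(-2))) = 583 + 534*(-2*(-175 - 24)) = 583 + 534*(-2*(-199)) = 583 + 534*398 = 583 + 212532 = 213115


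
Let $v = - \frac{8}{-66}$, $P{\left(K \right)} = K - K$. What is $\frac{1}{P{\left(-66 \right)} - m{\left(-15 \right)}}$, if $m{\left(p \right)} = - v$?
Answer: $\frac{33}{4} \approx 8.25$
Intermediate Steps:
$P{\left(K \right)} = 0$
$v = \frac{4}{33}$ ($v = \left(-8\right) \left(- \frac{1}{66}\right) = \frac{4}{33} \approx 0.12121$)
$m{\left(p \right)} = - \frac{4}{33}$ ($m{\left(p \right)} = \left(-1\right) \frac{4}{33} = - \frac{4}{33}$)
$\frac{1}{P{\left(-66 \right)} - m{\left(-15 \right)}} = \frac{1}{0 - - \frac{4}{33}} = \frac{1}{0 + \frac{4}{33}} = \frac{1}{\frac{4}{33}} = \frac{33}{4}$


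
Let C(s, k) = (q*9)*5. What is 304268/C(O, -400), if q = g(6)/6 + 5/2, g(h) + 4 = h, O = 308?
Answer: 608536/255 ≈ 2386.4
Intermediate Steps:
g(h) = -4 + h
q = 17/6 (q = (-4 + 6)/6 + 5/2 = 2*(1/6) + 5*(1/2) = 1/3 + 5/2 = 17/6 ≈ 2.8333)
C(s, k) = 255/2 (C(s, k) = ((17/6)*9)*5 = (51/2)*5 = 255/2)
304268/C(O, -400) = 304268/(255/2) = 304268*(2/255) = 608536/255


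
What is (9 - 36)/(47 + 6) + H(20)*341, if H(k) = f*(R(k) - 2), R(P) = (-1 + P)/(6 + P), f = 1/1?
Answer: -597111/1378 ≈ -433.32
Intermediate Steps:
f = 1
R(P) = (-1 + P)/(6 + P)
H(k) = -2 + (-1 + k)/(6 + k) (H(k) = 1*((-1 + k)/(6 + k) - 2) = 1*(-2 + (-1 + k)/(6 + k)) = -2 + (-1 + k)/(6 + k))
(9 - 36)/(47 + 6) + H(20)*341 = (9 - 36)/(47 + 6) + ((-13 - 1*20)/(6 + 20))*341 = -27/53 + ((-13 - 20)/26)*341 = -27*1/53 + ((1/26)*(-33))*341 = -27/53 - 33/26*341 = -27/53 - 11253/26 = -597111/1378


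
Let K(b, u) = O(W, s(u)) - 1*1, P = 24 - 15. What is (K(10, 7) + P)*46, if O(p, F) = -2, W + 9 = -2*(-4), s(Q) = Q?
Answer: 276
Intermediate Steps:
P = 9
W = -1 (W = -9 - 2*(-4) = -9 + 8 = -1)
K(b, u) = -3 (K(b, u) = -2 - 1*1 = -2 - 1 = -3)
(K(10, 7) + P)*46 = (-3 + 9)*46 = 6*46 = 276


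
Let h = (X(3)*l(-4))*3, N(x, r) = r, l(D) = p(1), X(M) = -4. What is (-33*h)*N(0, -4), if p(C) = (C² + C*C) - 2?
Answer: 0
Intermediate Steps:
p(C) = -2 + 2*C² (p(C) = (C² + C²) - 2 = 2*C² - 2 = -2 + 2*C²)
l(D) = 0 (l(D) = -2 + 2*1² = -2 + 2*1 = -2 + 2 = 0)
h = 0 (h = -4*0*3 = 0*3 = 0)
(-33*h)*N(0, -4) = -33*0*(-4) = 0*(-4) = 0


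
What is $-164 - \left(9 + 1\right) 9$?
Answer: $-254$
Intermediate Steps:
$-164 - \left(9 + 1\right) 9 = -164 - 10 \cdot 9 = -164 - 90 = -254$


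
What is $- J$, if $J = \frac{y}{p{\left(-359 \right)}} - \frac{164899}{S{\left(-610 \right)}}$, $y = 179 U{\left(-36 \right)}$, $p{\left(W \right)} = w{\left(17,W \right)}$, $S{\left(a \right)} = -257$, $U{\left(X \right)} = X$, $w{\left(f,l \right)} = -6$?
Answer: $- \frac{440917}{257} \approx -1715.6$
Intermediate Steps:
$p{\left(W \right)} = -6$
$y = -6444$ ($y = 179 \left(-36\right) = -6444$)
$J = \frac{440917}{257}$ ($J = - \frac{6444}{-6} - \frac{164899}{-257} = \left(-6444\right) \left(- \frac{1}{6}\right) - - \frac{164899}{257} = 1074 + \frac{164899}{257} = \frac{440917}{257} \approx 1715.6$)
$- J = \left(-1\right) \frac{440917}{257} = - \frac{440917}{257}$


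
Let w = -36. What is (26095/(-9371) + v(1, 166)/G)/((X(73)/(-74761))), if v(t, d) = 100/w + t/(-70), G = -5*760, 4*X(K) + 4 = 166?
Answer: 4669194248632771/908584047000 ≈ 5139.0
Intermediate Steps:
X(K) = 81/2 (X(K) = -1 + (¼)*166 = -1 + 83/2 = 81/2)
G = -3800
v(t, d) = -25/9 - t/70 (v(t, d) = 100/(-36) + t/(-70) = 100*(-1/36) + t*(-1/70) = -25/9 - t/70)
(26095/(-9371) + v(1, 166)/G)/((X(73)/(-74761))) = (26095/(-9371) + (-25/9 - 1/70*1)/(-3800))/(((81/2)/(-74761))) = (26095*(-1/9371) + (-25/9 - 1/70)*(-1/3800))/(((81/2)*(-1/74761))) = (-26095/9371 - 1759/630*(-1/3800))/(-81/149522) = (-26095/9371 + 1759/2394000)*(-149522/81) = -62454946411/22434174000*(-149522/81) = 4669194248632771/908584047000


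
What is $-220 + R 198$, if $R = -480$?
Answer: $-95260$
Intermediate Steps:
$-220 + R 198 = -220 - 95040 = -95260$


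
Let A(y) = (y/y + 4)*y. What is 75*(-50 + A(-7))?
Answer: -6375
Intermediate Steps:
A(y) = 5*y (A(y) = (1 + 4)*y = 5*y)
75*(-50 + A(-7)) = 75*(-50 + 5*(-7)) = 75*(-50 - 35) = 75*(-85) = -6375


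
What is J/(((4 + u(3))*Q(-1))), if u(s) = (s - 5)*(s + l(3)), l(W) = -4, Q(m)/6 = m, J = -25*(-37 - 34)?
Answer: -1775/36 ≈ -49.306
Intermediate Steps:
J = 1775 (J = -25*(-71) = 1775)
Q(m) = 6*m
u(s) = (-5 + s)*(-4 + s) (u(s) = (s - 5)*(s - 4) = (-5 + s)*(-4 + s))
J/(((4 + u(3))*Q(-1))) = 1775/(((4 + (20 + 3² - 9*3))*(6*(-1)))) = 1775/(((4 + (20 + 9 - 27))*(-6))) = 1775/(((4 + 2)*(-6))) = 1775/((6*(-6))) = 1775/(-36) = 1775*(-1/36) = -1775/36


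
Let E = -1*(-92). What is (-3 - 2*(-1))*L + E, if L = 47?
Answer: 45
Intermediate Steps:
E = 92
(-3 - 2*(-1))*L + E = (-3 - 2*(-1))*47 + 92 = (-3 + 2)*47 + 92 = -1*47 + 92 = -47 + 92 = 45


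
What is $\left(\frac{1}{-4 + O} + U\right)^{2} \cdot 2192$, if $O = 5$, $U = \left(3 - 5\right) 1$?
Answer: $2192$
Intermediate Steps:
$U = -2$ ($U = \left(-2\right) 1 = -2$)
$\left(\frac{1}{-4 + O} + U\right)^{2} \cdot 2192 = \left(\frac{1}{-4 + 5} - 2\right)^{2} \cdot 2192 = \left(1^{-1} - 2\right)^{2} \cdot 2192 = \left(1 - 2\right)^{2} \cdot 2192 = \left(-1\right)^{2} \cdot 2192 = 1 \cdot 2192 = 2192$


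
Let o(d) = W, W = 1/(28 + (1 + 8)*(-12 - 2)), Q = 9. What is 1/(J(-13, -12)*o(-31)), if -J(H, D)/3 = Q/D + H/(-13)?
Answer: 392/3 ≈ 130.67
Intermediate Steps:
J(H, D) = -27/D + 3*H/13 (J(H, D) = -3*(9/D + H/(-13)) = -3*(9/D + H*(-1/13)) = -3*(9/D - H/13) = -27/D + 3*H/13)
W = -1/98 (W = 1/(28 + 9*(-14)) = 1/(28 - 126) = 1/(-98) = -1/98 ≈ -0.010204)
o(d) = -1/98
1/(J(-13, -12)*o(-31)) = 1/((-27/(-12) + (3/13)*(-13))*(-1/98)) = -98/(-27*(-1/12) - 3) = -98/(9/4 - 3) = -98/(-¾) = -4/3*(-98) = 392/3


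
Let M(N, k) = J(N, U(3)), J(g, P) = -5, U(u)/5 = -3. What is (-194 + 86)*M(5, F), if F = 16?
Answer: 540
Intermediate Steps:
U(u) = -15 (U(u) = 5*(-3) = -15)
M(N, k) = -5
(-194 + 86)*M(5, F) = (-194 + 86)*(-5) = -108*(-5) = 540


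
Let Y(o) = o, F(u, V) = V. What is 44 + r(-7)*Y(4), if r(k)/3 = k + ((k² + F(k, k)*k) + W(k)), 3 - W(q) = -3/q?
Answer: 8168/7 ≈ 1166.9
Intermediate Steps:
W(q) = 3 + 3/q (W(q) = 3 - (-3)/q = 3 + 3/q)
r(k) = 9 + 3*k + 6*k² + 9/k (r(k) = 3*(k + ((k² + k*k) + (3 + 3/k))) = 3*(k + ((k² + k²) + (3 + 3/k))) = 3*(k + (2*k² + (3 + 3/k))) = 3*(k + (3 + 2*k² + 3/k)) = 3*(3 + k + 2*k² + 3/k) = 9 + 3*k + 6*k² + 9/k)
44 + r(-7)*Y(4) = 44 + (9 + 3*(-7) + 6*(-7)² + 9/(-7))*4 = 44 + (9 - 21 + 6*49 + 9*(-⅐))*4 = 44 + (9 - 21 + 294 - 9/7)*4 = 44 + (1965/7)*4 = 44 + 7860/7 = 8168/7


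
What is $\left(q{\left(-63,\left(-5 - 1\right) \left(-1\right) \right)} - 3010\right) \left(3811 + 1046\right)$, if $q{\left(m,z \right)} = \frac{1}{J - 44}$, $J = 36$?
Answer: $- \frac{116961417}{8} \approx -1.462 \cdot 10^{7}$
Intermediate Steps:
$q{\left(m,z \right)} = - \frac{1}{8}$ ($q{\left(m,z \right)} = \frac{1}{36 - 44} = \frac{1}{-8} = - \frac{1}{8}$)
$\left(q{\left(-63,\left(-5 - 1\right) \left(-1\right) \right)} - 3010\right) \left(3811 + 1046\right) = \left(- \frac{1}{8} - 3010\right) \left(3811 + 1046\right) = \left(- \frac{24081}{8}\right) 4857 = - \frac{116961417}{8}$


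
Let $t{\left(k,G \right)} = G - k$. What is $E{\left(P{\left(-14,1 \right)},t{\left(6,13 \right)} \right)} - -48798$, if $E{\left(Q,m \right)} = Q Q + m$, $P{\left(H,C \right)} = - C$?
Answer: $48806$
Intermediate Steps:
$E{\left(Q,m \right)} = m + Q^{2}$ ($E{\left(Q,m \right)} = Q^{2} + m = m + Q^{2}$)
$E{\left(P{\left(-14,1 \right)},t{\left(6,13 \right)} \right)} - -48798 = \left(\left(13 - 6\right) + \left(\left(-1\right) 1\right)^{2}\right) - -48798 = \left(\left(13 - 6\right) + \left(-1\right)^{2}\right) + 48798 = \left(7 + 1\right) + 48798 = 8 + 48798 = 48806$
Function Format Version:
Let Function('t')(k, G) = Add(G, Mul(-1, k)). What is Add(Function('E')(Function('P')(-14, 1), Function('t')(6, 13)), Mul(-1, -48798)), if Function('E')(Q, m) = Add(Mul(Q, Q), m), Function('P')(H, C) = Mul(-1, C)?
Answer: 48806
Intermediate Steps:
Function('E')(Q, m) = Add(m, Pow(Q, 2)) (Function('E')(Q, m) = Add(Pow(Q, 2), m) = Add(m, Pow(Q, 2)))
Add(Function('E')(Function('P')(-14, 1), Function('t')(6, 13)), Mul(-1, -48798)) = Add(Add(Add(13, Mul(-1, 6)), Pow(Mul(-1, 1), 2)), Mul(-1, -48798)) = Add(Add(Add(13, -6), Pow(-1, 2)), 48798) = Add(Add(7, 1), 48798) = Add(8, 48798) = 48806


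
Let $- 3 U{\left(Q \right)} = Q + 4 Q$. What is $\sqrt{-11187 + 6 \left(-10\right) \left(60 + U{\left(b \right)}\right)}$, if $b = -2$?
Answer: $i \sqrt{14987} \approx 122.42 i$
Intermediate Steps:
$U{\left(Q \right)} = - \frac{5 Q}{3}$ ($U{\left(Q \right)} = - \frac{Q + 4 Q}{3} = - \frac{5 Q}{3}$)
$\sqrt{-11187 + 6 \left(-10\right) \left(60 + U{\left(b \right)}\right)} = \sqrt{-11187 + 6 \left(-10\right) \left(60 - - \frac{10}{3}\right)} = \sqrt{-11187 - 60 \left(60 + \frac{10}{3}\right)} = \sqrt{-11187 - 3800} = \sqrt{-14987} = i \sqrt{14987}$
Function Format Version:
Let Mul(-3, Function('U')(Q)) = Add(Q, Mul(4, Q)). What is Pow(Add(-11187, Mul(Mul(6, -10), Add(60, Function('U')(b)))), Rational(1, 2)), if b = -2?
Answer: Mul(I, Pow(14987, Rational(1, 2))) ≈ Mul(122.42, I)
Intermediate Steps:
Function('U')(Q) = Mul(Rational(-5, 3), Q) (Function('U')(Q) = Mul(Rational(-1, 3), Add(Q, Mul(4, Q))) = Mul(Rational(-1, 3), Mul(5, Q)) = Mul(Rational(-5, 3), Q))
Pow(Add(-11187, Mul(Mul(6, -10), Add(60, Function('U')(b)))), Rational(1, 2)) = Pow(Add(-11187, Mul(Mul(6, -10), Add(60, Mul(Rational(-5, 3), -2)))), Rational(1, 2)) = Pow(Add(-11187, Mul(-60, Add(60, Rational(10, 3)))), Rational(1, 2)) = Pow(Add(-11187, Mul(-60, Rational(190, 3))), Rational(1, 2)) = Pow(Add(-11187, -3800), Rational(1, 2)) = Pow(-14987, Rational(1, 2)) = Mul(I, Pow(14987, Rational(1, 2)))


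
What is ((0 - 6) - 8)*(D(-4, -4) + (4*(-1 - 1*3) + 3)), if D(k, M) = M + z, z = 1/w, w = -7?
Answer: 240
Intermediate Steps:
z = -⅐ (z = 1/(-7) = -⅐ ≈ -0.14286)
D(k, M) = -⅐ + M (D(k, M) = M - ⅐ = -⅐ + M)
((0 - 6) - 8)*(D(-4, -4) + (4*(-1 - 1*3) + 3)) = ((0 - 6) - 8)*((-⅐ - 4) + (4*(-1 - 1*3) + 3)) = (-6 - 8)*(-29/7 + (4*(-1 - 3) + 3)) = -14*(-29/7 + (4*(-4) + 3)) = -14*(-29/7 + (-16 + 3)) = -14*(-29/7 - 13) = -14*(-120/7) = 240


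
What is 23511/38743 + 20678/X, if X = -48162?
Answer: 9741442/54880599 ≈ 0.17750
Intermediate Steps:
23511/38743 + 20678/X = 23511/38743 + 20678/(-48162) = 23511*(1/38743) + 20678*(-1/48162) = 1383/2279 - 10339/24081 = 9741442/54880599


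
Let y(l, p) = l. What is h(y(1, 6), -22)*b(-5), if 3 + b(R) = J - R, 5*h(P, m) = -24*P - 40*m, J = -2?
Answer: 0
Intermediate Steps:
h(P, m) = -8*m - 24*P/5 (h(P, m) = (-24*P - 40*m)/5 = (-40*m - 24*P)/5 = -8*m - 24*P/5)
b(R) = -5 - R (b(R) = -3 + (-2 - R) = -5 - R)
h(y(1, 6), -22)*b(-5) = (-8*(-22) - 24/5*1)*(-5 - 1*(-5)) = (176 - 24/5)*(-5 + 5) = (856/5)*0 = 0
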